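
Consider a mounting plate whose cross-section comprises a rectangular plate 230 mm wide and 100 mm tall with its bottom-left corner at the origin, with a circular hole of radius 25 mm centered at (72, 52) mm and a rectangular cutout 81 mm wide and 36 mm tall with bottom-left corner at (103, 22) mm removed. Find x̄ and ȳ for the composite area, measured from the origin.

x̄ = 115.07 mm, ȳ = 51.39 mm

plate: A = 230 × 100 = 23000.00, centroid at (115.00, 50.00).
hole 1: A = −π·25² = -1963.50, centroid at (72.00, 52.00).
hole 2: A = −(81 × 36) = -2916.00, centroid at (143.50, 40.00).
ΣA = 18120.50 mm²
ΣAx̄ = (23000.00)(115.00) + (-1963.50)(72.00) + (-2916.00)(143.50) = 2085182.33 mm³
ΣAȳ = (23000.00)(50.00) + (-1963.50)(52.00) + (-2916.00)(40.00) = 931258.24 mm³
x̄ = 2085182.33 / 18120.50 = 115.07 mm
ȳ = 931258.24 / 18120.50 = 51.39 mm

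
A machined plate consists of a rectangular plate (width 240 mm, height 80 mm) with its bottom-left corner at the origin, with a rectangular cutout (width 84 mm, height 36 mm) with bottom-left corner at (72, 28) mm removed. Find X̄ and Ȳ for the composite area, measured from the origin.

plate: A = 240 × 80 = 19200.00, centroid at (120.00, 40.00).
hole: A = −(84 × 36) = -3024.00, centroid at (114.00, 46.00).
ΣA = 16176.00 mm²
ΣAX̄ = (19200.00)(120.00) + (-3024.00)(114.00) = 1959264.00 mm³
ΣAȲ = (19200.00)(40.00) + (-3024.00)(46.00) = 628896.00 mm³
X̄ = 1959264.00 / 16176.00 = 121.12 mm
Ȳ = 628896.00 / 16176.00 = 38.88 mm

X̄ = 121.12 mm, Ȳ = 38.88 mm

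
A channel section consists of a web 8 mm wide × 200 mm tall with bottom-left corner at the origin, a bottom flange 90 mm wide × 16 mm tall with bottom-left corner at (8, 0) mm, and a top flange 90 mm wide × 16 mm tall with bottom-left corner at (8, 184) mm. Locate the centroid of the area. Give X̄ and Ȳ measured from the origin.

web: A = 8 × 200 = 1600.00, centroid at (4.00, 100.00).
bottom flange: A = 90 × 16 = 1440.00, centroid at (53.00, 8.00).
top flange: A = 90 × 16 = 1440.00, centroid at (53.00, 192.00).
ΣA = 4480.00 mm²
ΣAX̄ = (1600.00)(4.00) + (1440.00)(53.00) + (1440.00)(53.00) = 159040.00 mm³
ΣAȲ = (1600.00)(100.00) + (1440.00)(8.00) + (1440.00)(192.00) = 448000.00 mm³
X̄ = 159040.00 / 4480.00 = 35.50 mm
Ȳ = 448000.00 / 4480.00 = 100.00 mm

X̄ = 35.50 mm, Ȳ = 100.00 mm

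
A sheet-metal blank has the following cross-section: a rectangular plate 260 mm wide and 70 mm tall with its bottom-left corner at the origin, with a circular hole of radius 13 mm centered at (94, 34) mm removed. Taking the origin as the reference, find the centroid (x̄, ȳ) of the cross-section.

Part | A | x̄ᵢ | ȳᵢ | A·x̄ᵢ | A·ȳᵢ
plate | 18200.00 | 130.00 | 35.00 | 2366000.00 | 637000.00
hole | -530.93 | 94.00 | 34.00 | -49907.34 | -18051.59
Σ | 17669.07 |  |  | 2316092.66 | 618948.41
x̄ = 2316092.66 / 17669.07 = 131.08 mm
ȳ = 618948.41 / 17669.07 = 35.03 mm

x̄ = 131.08 mm, ȳ = 35.03 mm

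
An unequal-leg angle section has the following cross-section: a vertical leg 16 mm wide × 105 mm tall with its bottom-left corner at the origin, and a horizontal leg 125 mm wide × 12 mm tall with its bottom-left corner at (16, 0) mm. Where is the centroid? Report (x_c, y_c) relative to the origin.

x_c = 41.25 mm, y_c = 30.57 mm

Part | A | x̄ᵢ | ȳᵢ | A·x̄ᵢ | A·ȳᵢ
vertical leg | 1680.00 | 8.00 | 52.50 | 13440.00 | 88200.00
horizontal leg | 1500.00 | 78.50 | 6.00 | 117750.00 | 9000.00
Σ | 3180.00 |  |  | 131190.00 | 97200.00
x_c = 131190.00 / 3180.00 = 41.25 mm
y_c = 97200.00 / 3180.00 = 30.57 mm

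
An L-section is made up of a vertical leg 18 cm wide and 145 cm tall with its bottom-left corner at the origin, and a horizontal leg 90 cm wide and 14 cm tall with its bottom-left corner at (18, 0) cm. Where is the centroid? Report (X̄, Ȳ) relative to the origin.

X̄ = 26.58 cm, Ȳ = 51.17 cm

vertical leg: A = 18 × 145 = 2610.00, centroid at (9.00, 72.50).
horizontal leg: A = 90 × 14 = 1260.00, centroid at (63.00, 7.00).
ΣA = 3870.00 cm², ΣAX̄ = 102870.00 cm³, ΣAȲ = 198045.00 cm³.
X̄ = 102870.00/3870.00 = 26.58 cm; Ȳ = 198045.00/3870.00 = 51.17 cm.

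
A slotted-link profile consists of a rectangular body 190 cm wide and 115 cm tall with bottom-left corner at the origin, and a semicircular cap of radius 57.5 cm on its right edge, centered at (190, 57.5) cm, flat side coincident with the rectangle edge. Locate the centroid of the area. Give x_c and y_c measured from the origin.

Part | A | x̄ᵢ | ȳᵢ | A·x̄ᵢ | A·ȳᵢ
rectangular body | 21850.00 | 95.00 | 57.50 | 2075750.00 | 1256375.00
semicircular end | 5193.45 | 214.40 | 57.50 | 1113494.20 | 298623.11
Σ | 27043.45 |  |  | 3189244.20 | 1554998.11
x_c = 3189244.20 / 27043.45 = 117.93 cm
y_c = 1554998.11 / 27043.45 = 57.50 cm

x_c = 117.93 cm, y_c = 57.50 cm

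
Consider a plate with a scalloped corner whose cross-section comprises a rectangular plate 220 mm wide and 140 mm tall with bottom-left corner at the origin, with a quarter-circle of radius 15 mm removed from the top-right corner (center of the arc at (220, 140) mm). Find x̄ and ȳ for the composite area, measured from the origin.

x̄ = 109.40 mm, ȳ = 69.63 mm

Part | A | x̄ᵢ | ȳᵢ | A·x̄ᵢ | A·ȳᵢ
plate | 30800.00 | 110.00 | 70.00 | 3388000.00 | 2156000.00
removed quarter-circle | -176.71 | 213.63 | 133.63 | -37752.21 | -23615.04
Σ | 30623.29 |  |  | 3350247.79 | 2132384.96
x̄ = 3350247.79 / 30623.29 = 109.40 mm
ȳ = 2132384.96 / 30623.29 = 69.63 mm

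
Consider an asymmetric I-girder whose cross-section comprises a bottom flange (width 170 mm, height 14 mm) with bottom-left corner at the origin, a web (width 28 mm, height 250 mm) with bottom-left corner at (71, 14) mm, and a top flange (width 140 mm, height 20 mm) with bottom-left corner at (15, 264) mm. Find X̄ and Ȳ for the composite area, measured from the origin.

X̄ = 85.00 mm, Ȳ = 144.24 mm

Part | A | x̄ᵢ | ȳᵢ | A·x̄ᵢ | A·ȳᵢ
bottom flange | 2380.00 | 85.00 | 7.00 | 202300.00 | 16660.00
web | 7000.00 | 85.00 | 139.00 | 595000.00 | 973000.00
top flange | 2800.00 | 85.00 | 274.00 | 238000.00 | 767200.00
Σ | 12180.00 |  |  | 1035300.00 | 1756860.00
X̄ = 1035300.00 / 12180.00 = 85.00 mm
Ȳ = 1756860.00 / 12180.00 = 144.24 mm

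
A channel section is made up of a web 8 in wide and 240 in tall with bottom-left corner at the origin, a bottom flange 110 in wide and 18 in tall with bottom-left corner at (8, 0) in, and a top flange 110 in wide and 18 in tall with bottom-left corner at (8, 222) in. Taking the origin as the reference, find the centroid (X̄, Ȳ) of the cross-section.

X̄ = 43.73 in, Ȳ = 120.00 in

web: A = 8 × 240 = 1920.00, centroid at (4.00, 120.00).
bottom flange: A = 110 × 18 = 1980.00, centroid at (63.00, 9.00).
top flange: A = 110 × 18 = 1980.00, centroid at (63.00, 231.00).
ΣA = 5880.00 in², ΣAX̄ = 257160.00 in³, ΣAȲ = 705600.00 in³.
X̄ = 257160.00/5880.00 = 43.73 in; Ȳ = 705600.00/5880.00 = 120.00 in.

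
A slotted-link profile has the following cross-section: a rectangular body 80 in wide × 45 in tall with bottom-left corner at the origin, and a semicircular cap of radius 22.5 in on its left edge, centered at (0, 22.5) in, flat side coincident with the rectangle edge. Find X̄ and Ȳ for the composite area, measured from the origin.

X̄ = 31.04 in, Ȳ = 22.50 in

rectangular body: A = 80 × 45 = 3600.00, centroid at (40.00, 22.50).
semicircular end: A = ½π·22.5² = 795.22, centroid at (-9.55, 22.50).
ΣA = 4395.22 in², ΣAX̄ = 136406.25 in³, ΣAȲ = 98892.35 in³.
X̄ = 136406.25/4395.22 = 31.04 in; Ȳ = 98892.35/4395.22 = 22.50 in.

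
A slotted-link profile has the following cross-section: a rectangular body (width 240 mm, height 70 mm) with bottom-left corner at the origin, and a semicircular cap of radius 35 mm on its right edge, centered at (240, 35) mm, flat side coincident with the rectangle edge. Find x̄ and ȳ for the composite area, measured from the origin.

rectangular body: A = 240 × 70 = 16800.00, centroid at (120.00, 35.00).
semicircular end: A = ½π·35² = 1924.23, centroid at (254.85, 35.00).
ΣA = 18724.23 mm², ΣAx̄ = 2506397.45 mm³, ΣAȳ = 655347.89 mm³.
x̄ = 2506397.45/18724.23 = 133.86 mm; ȳ = 655347.89/18724.23 = 35.00 mm.

x̄ = 133.86 mm, ȳ = 35.00 mm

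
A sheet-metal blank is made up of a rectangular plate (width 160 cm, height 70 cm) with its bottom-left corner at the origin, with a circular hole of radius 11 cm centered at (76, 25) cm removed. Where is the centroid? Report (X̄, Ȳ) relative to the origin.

X̄ = 80.14 cm, Ȳ = 35.35 cm

plate: A = 160 × 70 = 11200.00, centroid at (80.00, 35.00).
hole: A = −π·11² = -380.13, centroid at (76.00, 25.00).
ΣA = 10819.87 cm²
ΣAX̄ = (11200.00)(80.00) + (-380.13)(76.00) = 867109.91 cm³
ΣAȲ = (11200.00)(35.00) + (-380.13)(25.00) = 382496.68 cm³
X̄ = 867109.91 / 10819.87 = 80.14 cm
Ȳ = 382496.68 / 10819.87 = 35.35 cm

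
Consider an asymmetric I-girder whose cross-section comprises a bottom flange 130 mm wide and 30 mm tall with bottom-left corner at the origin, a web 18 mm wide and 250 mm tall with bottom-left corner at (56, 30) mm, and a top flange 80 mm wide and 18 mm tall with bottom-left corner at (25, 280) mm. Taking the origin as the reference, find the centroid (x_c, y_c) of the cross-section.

bottom flange: A = 130 × 30 = 3900.00, centroid at (65.00, 15.00).
web: A = 18 × 250 = 4500.00, centroid at (65.00, 155.00).
top flange: A = 80 × 18 = 1440.00, centroid at (65.00, 289.00).
ΣA = 9840.00 mm², ΣAx_c = 639600.00 mm³, ΣAy_c = 1172160.00 mm³.
x_c = 639600.00/9840.00 = 65.00 mm; y_c = 1172160.00/9840.00 = 119.12 mm.

x_c = 65.00 mm, y_c = 119.12 mm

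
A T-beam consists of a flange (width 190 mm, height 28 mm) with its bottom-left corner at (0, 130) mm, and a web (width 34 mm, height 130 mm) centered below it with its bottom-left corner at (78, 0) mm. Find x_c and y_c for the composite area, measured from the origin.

web: A = 34 × 130 = 4420.00, centroid at (95.00, 65.00).
flange: A = 190 × 28 = 5320.00, centroid at (95.00, 144.00).
ΣA = 9740.00 mm², ΣAx_c = 925300.00 mm³, ΣAy_c = 1053380.00 mm³.
x_c = 925300.00/9740.00 = 95.00 mm; y_c = 1053380.00/9740.00 = 108.15 mm.

x_c = 95.00 mm, y_c = 108.15 mm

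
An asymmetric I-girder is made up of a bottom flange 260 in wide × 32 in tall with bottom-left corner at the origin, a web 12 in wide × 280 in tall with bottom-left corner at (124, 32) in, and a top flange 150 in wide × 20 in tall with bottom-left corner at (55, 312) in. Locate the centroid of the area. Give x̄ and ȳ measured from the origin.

Part | A | x̄ᵢ | ȳᵢ | A·x̄ᵢ | A·ȳᵢ
bottom flange | 8320.00 | 130.00 | 16.00 | 1081600.00 | 133120.00
web | 3360.00 | 130.00 | 172.00 | 436800.00 | 577920.00
top flange | 3000.00 | 130.00 | 322.00 | 390000.00 | 966000.00
Σ | 14680.00 |  |  | 1908400.00 | 1677040.00
x̄ = 1908400.00 / 14680.00 = 130.00 in
ȳ = 1677040.00 / 14680.00 = 114.24 in

x̄ = 130.00 in, ȳ = 114.24 in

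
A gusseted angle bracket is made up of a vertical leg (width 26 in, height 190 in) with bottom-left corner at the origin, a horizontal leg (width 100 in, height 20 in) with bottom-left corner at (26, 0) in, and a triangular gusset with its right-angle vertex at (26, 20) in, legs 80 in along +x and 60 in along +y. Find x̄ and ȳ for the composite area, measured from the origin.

vertical leg: A = 26 × 190 = 4940.00, centroid at (13.00, 95.00).
horizontal leg: A = 100 × 20 = 2000.00, centroid at (76.00, 10.00).
gusset: A = ½·80·60 = 2400.00, centroid at (52.67, 40.00).
ΣA = 9340.00 in²
ΣAx̄ = (4940.00)(13.00) + (2000.00)(76.00) + (2400.00)(52.67) = 342620.00 in³
ΣAȳ = (4940.00)(95.00) + (2000.00)(10.00) + (2400.00)(40.00) = 585300.00 in³
x̄ = 342620.00 / 9340.00 = 36.68 in
ȳ = 585300.00 / 9340.00 = 62.67 in

x̄ = 36.68 in, ȳ = 62.67 in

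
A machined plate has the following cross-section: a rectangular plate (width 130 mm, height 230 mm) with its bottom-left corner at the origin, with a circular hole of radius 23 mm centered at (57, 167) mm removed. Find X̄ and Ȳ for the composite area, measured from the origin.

plate: A = 130 × 230 = 29900.00, centroid at (65.00, 115.00).
hole: A = −π·23² = -1661.90, centroid at (57.00, 167.00).
ΣA = 28238.10 mm²
ΣAX̄ = (29900.00)(65.00) + (-1661.90)(57.00) = 1848771.56 mm³
ΣAȲ = (29900.00)(115.00) + (-1661.90)(167.00) = 3160962.28 mm³
X̄ = 1848771.56 / 28238.10 = 65.47 mm
Ȳ = 3160962.28 / 28238.10 = 111.94 mm

X̄ = 65.47 mm, Ȳ = 111.94 mm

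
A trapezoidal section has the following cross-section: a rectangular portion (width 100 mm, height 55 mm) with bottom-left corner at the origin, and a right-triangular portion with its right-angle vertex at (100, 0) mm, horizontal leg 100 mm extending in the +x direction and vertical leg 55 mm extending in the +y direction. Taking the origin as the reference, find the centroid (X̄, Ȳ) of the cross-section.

X̄ = 77.78 mm, Ȳ = 24.44 mm

rectangular portion: A = 100 × 55 = 5500.00, centroid at (50.00, 27.50).
triangular portion: A = ½·100·55 = 2750.00, centroid at (133.33, 18.33).
ΣA = 8250.00 mm², ΣAX̄ = 641666.67 mm³, ΣAȲ = 201666.67 mm³.
X̄ = 641666.67/8250.00 = 77.78 mm; Ȳ = 201666.67/8250.00 = 24.44 mm.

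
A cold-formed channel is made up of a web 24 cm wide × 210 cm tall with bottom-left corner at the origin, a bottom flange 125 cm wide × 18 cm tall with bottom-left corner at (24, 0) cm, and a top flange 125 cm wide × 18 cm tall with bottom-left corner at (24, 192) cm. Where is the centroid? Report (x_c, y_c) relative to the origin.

web: A = 24 × 210 = 5040.00, centroid at (12.00, 105.00).
bottom flange: A = 125 × 18 = 2250.00, centroid at (86.50, 9.00).
top flange: A = 125 × 18 = 2250.00, centroid at (86.50, 201.00).
ΣA = 9540.00 cm², ΣAx_c = 449730.00 cm³, ΣAy_c = 1001700.00 cm³.
x_c = 449730.00/9540.00 = 47.14 cm; y_c = 1001700.00/9540.00 = 105.00 cm.

x_c = 47.14 cm, y_c = 105.00 cm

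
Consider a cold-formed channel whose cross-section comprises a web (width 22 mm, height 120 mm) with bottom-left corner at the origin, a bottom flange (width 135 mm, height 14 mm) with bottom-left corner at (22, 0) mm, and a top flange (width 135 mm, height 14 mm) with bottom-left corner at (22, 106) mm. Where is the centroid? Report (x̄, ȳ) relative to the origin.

x̄ = 57.22 mm, ȳ = 60.00 mm

web: A = 22 × 120 = 2640.00, centroid at (11.00, 60.00).
bottom flange: A = 135 × 14 = 1890.00, centroid at (89.50, 7.00).
top flange: A = 135 × 14 = 1890.00, centroid at (89.50, 113.00).
ΣA = 6420.00 mm²
ΣAx̄ = (2640.00)(11.00) + (1890.00)(89.50) + (1890.00)(89.50) = 367350.00 mm³
ΣAȳ = (2640.00)(60.00) + (1890.00)(7.00) + (1890.00)(113.00) = 385200.00 mm³
x̄ = 367350.00 / 6420.00 = 57.22 mm
ȳ = 385200.00 / 6420.00 = 60.00 mm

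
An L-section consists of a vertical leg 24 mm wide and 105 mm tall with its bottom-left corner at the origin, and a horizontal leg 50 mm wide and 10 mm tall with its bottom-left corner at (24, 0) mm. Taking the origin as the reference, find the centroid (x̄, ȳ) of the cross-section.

x̄ = 18.13 mm, ȳ = 44.64 mm

vertical leg: A = 24 × 105 = 2520.00, centroid at (12.00, 52.50).
horizontal leg: A = 50 × 10 = 500.00, centroid at (49.00, 5.00).
ΣA = 3020.00 mm², ΣAx̄ = 54740.00 mm³, ΣAȳ = 134800.00 mm³.
x̄ = 54740.00/3020.00 = 18.13 mm; ȳ = 134800.00/3020.00 = 44.64 mm.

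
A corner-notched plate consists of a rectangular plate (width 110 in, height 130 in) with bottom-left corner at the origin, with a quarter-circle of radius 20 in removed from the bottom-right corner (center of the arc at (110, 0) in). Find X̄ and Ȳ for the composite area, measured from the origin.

X̄ = 53.96 in, Ȳ = 66.27 in

plate: A = 110 × 130 = 14300.00, centroid at (55.00, 65.00).
removed quarter-circle: A = −¼π·20² = -314.16, centroid at (101.51, 8.49).
ΣA = 13985.84 in²
ΣAX̄ = (14300.00)(55.00) + (-314.16)(101.51) = 754609.15 in³
ΣAȲ = (14300.00)(65.00) + (-314.16)(8.49) = 926833.33 in³
X̄ = 754609.15 / 13985.84 = 53.96 in
Ȳ = 926833.33 / 13985.84 = 66.27 in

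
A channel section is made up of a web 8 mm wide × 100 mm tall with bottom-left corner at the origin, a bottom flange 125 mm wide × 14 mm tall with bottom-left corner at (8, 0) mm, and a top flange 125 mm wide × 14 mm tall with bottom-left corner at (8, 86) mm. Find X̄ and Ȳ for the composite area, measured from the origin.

web: A = 8 × 100 = 800.00, centroid at (4.00, 50.00).
bottom flange: A = 125 × 14 = 1750.00, centroid at (70.50, 7.00).
top flange: A = 125 × 14 = 1750.00, centroid at (70.50, 93.00).
ΣA = 4300.00 mm², ΣAX̄ = 249950.00 mm³, ΣAȲ = 215000.00 mm³.
X̄ = 249950.00/4300.00 = 58.13 mm; Ȳ = 215000.00/4300.00 = 50.00 mm.

X̄ = 58.13 mm, Ȳ = 50.00 mm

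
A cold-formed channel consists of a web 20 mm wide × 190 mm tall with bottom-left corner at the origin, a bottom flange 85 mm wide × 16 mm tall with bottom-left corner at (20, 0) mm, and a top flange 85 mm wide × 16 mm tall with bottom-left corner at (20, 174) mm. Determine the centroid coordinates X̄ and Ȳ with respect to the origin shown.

X̄ = 31.90 mm, Ȳ = 95.00 mm

web: A = 20 × 190 = 3800.00, centroid at (10.00, 95.00).
bottom flange: A = 85 × 16 = 1360.00, centroid at (62.50, 8.00).
top flange: A = 85 × 16 = 1360.00, centroid at (62.50, 182.00).
ΣA = 6520.00 mm², ΣAX̄ = 208000.00 mm³, ΣAȲ = 619400.00 mm³.
X̄ = 208000.00/6520.00 = 31.90 mm; Ȳ = 619400.00/6520.00 = 95.00 mm.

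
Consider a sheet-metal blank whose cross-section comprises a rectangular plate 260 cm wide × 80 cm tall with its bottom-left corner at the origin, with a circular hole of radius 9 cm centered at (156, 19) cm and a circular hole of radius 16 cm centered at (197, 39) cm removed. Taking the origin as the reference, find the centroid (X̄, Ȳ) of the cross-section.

plate: A = 260 × 80 = 20800.00, centroid at (130.00, 40.00).
hole 1: A = −π·9² = -254.47, centroid at (156.00, 19.00).
hole 2: A = −π·16² = -804.25, centroid at (197.00, 39.00).
ΣA = 19741.28 cm²
ΣAX̄ = (20800.00)(130.00) + (-254.47)(156.00) + (-804.25)(197.00) = 2505866.03 cm³
ΣAȲ = (20800.00)(40.00) + (-254.47)(19.00) + (-804.25)(39.00) = 795799.43 cm³
X̄ = 2505866.03 / 19741.28 = 126.94 cm
Ȳ = 795799.43 / 19741.28 = 40.31 cm

X̄ = 126.94 cm, Ȳ = 40.31 cm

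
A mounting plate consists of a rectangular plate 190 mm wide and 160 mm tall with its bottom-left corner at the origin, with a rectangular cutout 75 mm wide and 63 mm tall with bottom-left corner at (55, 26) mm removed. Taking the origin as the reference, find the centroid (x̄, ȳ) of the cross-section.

plate: A = 190 × 160 = 30400.00, centroid at (95.00, 80.00).
hole: A = −(75 × 63) = -4725.00, centroid at (92.50, 57.50).
ΣA = 25675.00 mm², ΣAx̄ = 2450937.50 mm³, ΣAȳ = 2160312.50 mm³.
x̄ = 2450937.50/25675.00 = 95.46 mm; ȳ = 2160312.50/25675.00 = 84.14 mm.

x̄ = 95.46 mm, ȳ = 84.14 mm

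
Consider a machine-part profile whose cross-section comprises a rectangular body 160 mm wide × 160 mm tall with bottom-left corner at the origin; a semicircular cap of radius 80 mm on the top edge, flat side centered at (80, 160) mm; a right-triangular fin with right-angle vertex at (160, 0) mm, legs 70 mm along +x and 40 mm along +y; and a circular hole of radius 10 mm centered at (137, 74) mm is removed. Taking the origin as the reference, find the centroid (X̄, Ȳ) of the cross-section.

X̄ = 83.45 mm, Ȳ = 108.69 mm

rectangular body: A = 160 × 160 = 25600.00, centroid at (80.00, 80.00).
semicircular top: A = ½π·80² = 10053.10, centroid at (80.00, 193.95).
triangular fin: A = ½·70·40 = 1400.00, centroid at (183.33, 13.33).
hole: A = −π·10² = -314.16, centroid at (137.00, 74.00).
ΣA = 36738.94 mm², ΣAX̄ = 3065874.57 mm³, ΣAȲ = 3993247.65 mm³.
X̄ = 3065874.57/36738.94 = 83.45 mm; Ȳ = 3993247.65/36738.94 = 108.69 mm.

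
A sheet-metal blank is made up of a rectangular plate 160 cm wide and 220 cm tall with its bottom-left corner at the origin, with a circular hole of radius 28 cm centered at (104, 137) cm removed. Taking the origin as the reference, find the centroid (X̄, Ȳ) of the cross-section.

X̄ = 78.19 cm, Ȳ = 107.97 cm

Part | A | x̄ᵢ | ȳᵢ | A·x̄ᵢ | A·ȳᵢ
plate | 35200.00 | 80.00 | 110.00 | 2816000.00 | 3872000.00
hole | -2463.01 | 104.00 | 137.00 | -256152.90 | -337432.18
Σ | 32736.99 |  |  | 2559847.10 | 3534567.82
X̄ = 2559847.10 / 32736.99 = 78.19 cm
Ȳ = 3534567.82 / 32736.99 = 107.97 cm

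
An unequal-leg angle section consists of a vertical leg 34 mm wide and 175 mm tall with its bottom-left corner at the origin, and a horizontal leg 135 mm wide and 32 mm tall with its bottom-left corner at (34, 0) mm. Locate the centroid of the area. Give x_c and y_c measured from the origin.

x_c = 52.54 mm, y_c = 57.42 mm

Part | A | x̄ᵢ | ȳᵢ | A·x̄ᵢ | A·ȳᵢ
vertical leg | 5950.00 | 17.00 | 87.50 | 101150.00 | 520625.00
horizontal leg | 4320.00 | 101.50 | 16.00 | 438480.00 | 69120.00
Σ | 10270.00 |  |  | 539630.00 | 589745.00
x_c = 539630.00 / 10270.00 = 52.54 mm
y_c = 589745.00 / 10270.00 = 57.42 mm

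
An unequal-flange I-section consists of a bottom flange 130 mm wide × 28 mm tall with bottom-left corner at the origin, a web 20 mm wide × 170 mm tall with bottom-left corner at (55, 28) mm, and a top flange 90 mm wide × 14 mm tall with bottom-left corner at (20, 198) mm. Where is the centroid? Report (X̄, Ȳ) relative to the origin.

Part | A | x̄ᵢ | ȳᵢ | A·x̄ᵢ | A·ȳᵢ
bottom flange | 3640.00 | 65.00 | 14.00 | 236600.00 | 50960.00
web | 3400.00 | 65.00 | 113.00 | 221000.00 | 384200.00
top flange | 1260.00 | 65.00 | 205.00 | 81900.00 | 258300.00
Σ | 8300.00 |  |  | 539500.00 | 693460.00
X̄ = 539500.00 / 8300.00 = 65.00 mm
Ȳ = 693460.00 / 8300.00 = 83.55 mm

X̄ = 65.00 mm, Ȳ = 83.55 mm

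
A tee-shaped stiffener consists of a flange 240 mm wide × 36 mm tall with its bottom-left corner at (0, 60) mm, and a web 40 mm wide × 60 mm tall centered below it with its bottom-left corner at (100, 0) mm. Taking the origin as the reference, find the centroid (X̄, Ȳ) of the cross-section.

X̄ = 120.00 mm, Ȳ = 67.57 mm

web: A = 40 × 60 = 2400.00, centroid at (120.00, 30.00).
flange: A = 240 × 36 = 8640.00, centroid at (120.00, 78.00).
ΣA = 11040.00 mm²
ΣAX̄ = (2400.00)(120.00) + (8640.00)(120.00) = 1324800.00 mm³
ΣAȲ = (2400.00)(30.00) + (8640.00)(78.00) = 745920.00 mm³
X̄ = 1324800.00 / 11040.00 = 120.00 mm
Ȳ = 745920.00 / 11040.00 = 67.57 mm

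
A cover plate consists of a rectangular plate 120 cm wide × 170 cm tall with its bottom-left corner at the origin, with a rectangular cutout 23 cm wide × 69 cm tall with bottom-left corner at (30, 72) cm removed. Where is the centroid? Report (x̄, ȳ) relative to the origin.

plate: A = 120 × 170 = 20400.00, centroid at (60.00, 85.00).
hole: A = −(23 × 69) = -1587.00, centroid at (41.50, 106.50).
ΣA = 18813.00 cm², ΣAx̄ = 1158139.50 cm³, ΣAȳ = 1564984.50 cm³.
x̄ = 1158139.50/18813.00 = 61.56 cm; ȳ = 1564984.50/18813.00 = 83.19 cm.

x̄ = 61.56 cm, ȳ = 83.19 cm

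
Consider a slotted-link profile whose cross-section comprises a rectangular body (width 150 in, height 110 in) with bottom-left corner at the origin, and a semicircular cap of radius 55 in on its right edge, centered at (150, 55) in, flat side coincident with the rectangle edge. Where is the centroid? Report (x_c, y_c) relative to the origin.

x_c = 96.99 in, y_c = 55.00 in

Part | A | x̄ᵢ | ȳᵢ | A·x̄ᵢ | A·ȳᵢ
rectangular body | 16500.00 | 75.00 | 55.00 | 1237500.00 | 907500.00
semicircular end | 4751.66 | 173.34 | 55.00 | 823665.50 | 261341.24
Σ | 21251.66 |  |  | 2061165.50 | 1168841.24
x_c = 2061165.50 / 21251.66 = 96.99 in
y_c = 1168841.24 / 21251.66 = 55.00 in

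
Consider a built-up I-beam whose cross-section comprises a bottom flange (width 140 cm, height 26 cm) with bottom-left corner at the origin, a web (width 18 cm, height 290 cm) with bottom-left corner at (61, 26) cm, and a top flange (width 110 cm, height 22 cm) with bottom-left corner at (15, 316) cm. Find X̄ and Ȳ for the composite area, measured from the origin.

bottom flange: A = 140 × 26 = 3640.00, centroid at (70.00, 13.00).
web: A = 18 × 290 = 5220.00, centroid at (70.00, 171.00).
top flange: A = 110 × 22 = 2420.00, centroid at (70.00, 327.00).
ΣA = 11280.00 cm², ΣAX̄ = 789600.00 cm³, ΣAȲ = 1731280.00 cm³.
X̄ = 789600.00/11280.00 = 70.00 cm; Ȳ = 1731280.00/11280.00 = 153.48 cm.

X̄ = 70.00 cm, Ȳ = 153.48 cm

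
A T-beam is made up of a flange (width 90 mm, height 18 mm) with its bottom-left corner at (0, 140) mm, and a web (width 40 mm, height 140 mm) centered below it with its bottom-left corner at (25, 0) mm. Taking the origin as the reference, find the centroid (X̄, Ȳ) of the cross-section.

X̄ = 45.00 mm, Ȳ = 87.73 mm

web: A = 40 × 140 = 5600.00, centroid at (45.00, 70.00).
flange: A = 90 × 18 = 1620.00, centroid at (45.00, 149.00).
ΣA = 7220.00 mm²
ΣAX̄ = (5600.00)(45.00) + (1620.00)(45.00) = 324900.00 mm³
ΣAȲ = (5600.00)(70.00) + (1620.00)(149.00) = 633380.00 mm³
X̄ = 324900.00 / 7220.00 = 45.00 mm
Ȳ = 633380.00 / 7220.00 = 87.73 mm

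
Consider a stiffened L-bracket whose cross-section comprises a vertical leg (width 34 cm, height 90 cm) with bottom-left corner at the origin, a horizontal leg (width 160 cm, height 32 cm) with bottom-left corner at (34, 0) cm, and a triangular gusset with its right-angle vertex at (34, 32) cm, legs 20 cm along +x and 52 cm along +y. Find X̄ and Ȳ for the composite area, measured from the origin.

Part | A | x̄ᵢ | ȳᵢ | A·x̄ᵢ | A·ȳᵢ
vertical leg | 3060.00 | 17.00 | 45.00 | 52020.00 | 137700.00
horizontal leg | 5120.00 | 114.00 | 16.00 | 583680.00 | 81920.00
gusset | 520.00 | 40.67 | 49.33 | 21146.67 | 25653.33
Σ | 8700.00 |  |  | 656846.67 | 245273.33
X̄ = 656846.67 / 8700.00 = 75.50 cm
Ȳ = 245273.33 / 8700.00 = 28.19 cm

X̄ = 75.50 cm, Ȳ = 28.19 cm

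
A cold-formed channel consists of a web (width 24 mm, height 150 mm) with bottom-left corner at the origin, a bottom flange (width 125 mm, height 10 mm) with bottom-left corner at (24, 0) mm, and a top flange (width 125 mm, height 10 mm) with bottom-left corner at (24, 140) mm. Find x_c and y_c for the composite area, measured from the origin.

x_c = 42.53 mm, y_c = 75.00 mm

web: A = 24 × 150 = 3600.00, centroid at (12.00, 75.00).
bottom flange: A = 125 × 10 = 1250.00, centroid at (86.50, 5.00).
top flange: A = 125 × 10 = 1250.00, centroid at (86.50, 145.00).
ΣA = 6100.00 mm², ΣAx_c = 259450.00 mm³, ΣAy_c = 457500.00 mm³.
x_c = 259450.00/6100.00 = 42.53 mm; y_c = 457500.00/6100.00 = 75.00 mm.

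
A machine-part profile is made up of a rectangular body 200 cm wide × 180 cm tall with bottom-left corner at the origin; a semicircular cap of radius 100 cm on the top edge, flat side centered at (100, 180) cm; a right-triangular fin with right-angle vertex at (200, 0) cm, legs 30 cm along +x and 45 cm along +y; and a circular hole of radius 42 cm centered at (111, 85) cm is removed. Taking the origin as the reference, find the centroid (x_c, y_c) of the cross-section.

x_c = 100.28 cm, y_c = 133.92 cm

rectangular body: A = 200 × 180 = 36000.00, centroid at (100.00, 90.00).
semicircular top: A = ½π·100² = 15707.96, centroid at (100.00, 222.44).
triangular fin: A = ½·30·45 = 675.00, centroid at (210.00, 15.00).
hole: A = −π·42² = -5541.77, centroid at (111.00, 85.00).
ΣA = 46841.19 cm²
ΣAx_c = (36000.00)(100.00) + (15707.96)(100.00) + (675.00)(210.00) + (-5541.77)(111.00) = 4697409.92 cm³
ΣAy_c = (36000.00)(90.00) + (15707.96)(222.44) + (675.00)(15.00) + (-5541.77)(85.00) = 6273174.65 cm³
x_c = 4697409.92 / 46841.19 = 100.28 cm
y_c = 6273174.65 / 46841.19 = 133.92 cm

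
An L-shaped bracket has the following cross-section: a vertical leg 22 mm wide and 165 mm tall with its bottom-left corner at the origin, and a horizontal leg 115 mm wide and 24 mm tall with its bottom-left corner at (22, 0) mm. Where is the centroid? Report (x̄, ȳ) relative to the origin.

Part | A | x̄ᵢ | ȳᵢ | A·x̄ᵢ | A·ȳᵢ
vertical leg | 3630.00 | 11.00 | 82.50 | 39930.00 | 299475.00
horizontal leg | 2760.00 | 79.50 | 12.00 | 219420.00 | 33120.00
Σ | 6390.00 |  |  | 259350.00 | 332595.00
x̄ = 259350.00 / 6390.00 = 40.59 mm
ȳ = 332595.00 / 6390.00 = 52.05 mm

x̄ = 40.59 mm, ȳ = 52.05 mm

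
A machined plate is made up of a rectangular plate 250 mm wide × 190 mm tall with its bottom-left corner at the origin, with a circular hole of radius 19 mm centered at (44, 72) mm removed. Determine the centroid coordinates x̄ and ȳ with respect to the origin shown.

x̄ = 126.98 mm, ȳ = 95.56 mm

plate: A = 250 × 190 = 47500.00, centroid at (125.00, 95.00).
hole: A = −π·19² = -1134.11, centroid at (44.00, 72.00).
ΣA = 46365.89 mm², ΣAx̄ = 5887598.94 mm³, ΣAȳ = 4430843.72 mm³.
x̄ = 5887598.94/46365.89 = 126.98 mm; ȳ = 4430843.72/46365.89 = 95.56 mm.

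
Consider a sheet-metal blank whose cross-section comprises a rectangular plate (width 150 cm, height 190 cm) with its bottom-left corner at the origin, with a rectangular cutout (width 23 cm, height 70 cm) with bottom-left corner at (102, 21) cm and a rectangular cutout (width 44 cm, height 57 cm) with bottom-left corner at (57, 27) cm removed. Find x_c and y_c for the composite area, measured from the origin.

x_c = 72.05 cm, y_c = 101.64 cm

Part | A | x̄ᵢ | ȳᵢ | A·x̄ᵢ | A·ȳᵢ
plate | 28500.00 | 75.00 | 95.00 | 2137500.00 | 2707500.00
hole 1 | -1610.00 | 113.50 | 56.00 | -182735.00 | -90160.00
hole 2 | -2508.00 | 79.00 | 55.50 | -198132.00 | -139194.00
Σ | 24382.00 |  |  | 1756633.00 | 2478146.00
x_c = 1756633.00 / 24382.00 = 72.05 cm
y_c = 2478146.00 / 24382.00 = 101.64 cm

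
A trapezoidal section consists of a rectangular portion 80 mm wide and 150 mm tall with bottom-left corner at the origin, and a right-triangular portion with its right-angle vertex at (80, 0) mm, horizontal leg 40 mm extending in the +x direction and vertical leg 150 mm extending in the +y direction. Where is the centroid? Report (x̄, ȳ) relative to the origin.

rectangular portion: A = 80 × 150 = 12000.00, centroid at (40.00, 75.00).
triangular portion: A = ½·40·150 = 3000.00, centroid at (93.33, 50.00).
ΣA = 15000.00 mm², ΣAx̄ = 760000.00 mm³, ΣAȳ = 1050000.00 mm³.
x̄ = 760000.00/15000.00 = 50.67 mm; ȳ = 1050000.00/15000.00 = 70.00 mm.

x̄ = 50.67 mm, ȳ = 70.00 mm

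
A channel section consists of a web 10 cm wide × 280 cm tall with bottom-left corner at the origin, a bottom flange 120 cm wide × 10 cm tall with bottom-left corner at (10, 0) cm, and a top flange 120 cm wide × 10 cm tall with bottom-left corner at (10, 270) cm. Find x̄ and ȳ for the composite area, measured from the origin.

x̄ = 35.00 cm, ȳ = 140.00 cm

web: A = 10 × 280 = 2800.00, centroid at (5.00, 140.00).
bottom flange: A = 120 × 10 = 1200.00, centroid at (70.00, 5.00).
top flange: A = 120 × 10 = 1200.00, centroid at (70.00, 275.00).
ΣA = 5200.00 cm²
ΣAx̄ = (2800.00)(5.00) + (1200.00)(70.00) + (1200.00)(70.00) = 182000.00 cm³
ΣAȳ = (2800.00)(140.00) + (1200.00)(5.00) + (1200.00)(275.00) = 728000.00 cm³
x̄ = 182000.00 / 5200.00 = 35.00 cm
ȳ = 728000.00 / 5200.00 = 140.00 cm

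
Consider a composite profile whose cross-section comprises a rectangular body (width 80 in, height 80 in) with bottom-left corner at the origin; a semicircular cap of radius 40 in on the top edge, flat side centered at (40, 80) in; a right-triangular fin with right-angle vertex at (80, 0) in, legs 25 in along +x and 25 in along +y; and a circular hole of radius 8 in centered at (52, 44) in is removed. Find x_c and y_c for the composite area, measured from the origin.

rectangular body: A = 80 × 80 = 6400.00, centroid at (40.00, 40.00).
semicircular top: A = ½π·40² = 2513.27, centroid at (40.00, 96.98).
triangular fin: A = ½·25·25 = 312.50, centroid at (88.33, 8.33).
hole: A = −π·8² = -201.06, centroid at (52.00, 44.00).
ΣA = 9024.71 in²
ΣAx_c = (6400.00)(40.00) + (2513.27)(40.00) + (312.50)(88.33) + (-201.06)(52.00) = 373679.91 in³
ΣAy_c = (6400.00)(40.00) + (2513.27)(96.98) + (312.50)(8.33) + (-201.06)(44.00) = 493486.04 in³
x_c = 373679.91 / 9024.71 = 41.41 in
y_c = 493486.04 / 9024.71 = 54.68 in

x_c = 41.41 in, y_c = 54.68 in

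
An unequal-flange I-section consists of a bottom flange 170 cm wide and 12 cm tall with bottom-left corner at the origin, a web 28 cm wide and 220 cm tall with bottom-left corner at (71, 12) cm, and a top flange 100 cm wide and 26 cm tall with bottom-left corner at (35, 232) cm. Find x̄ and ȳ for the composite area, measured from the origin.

bottom flange: A = 170 × 12 = 2040.00, centroid at (85.00, 6.00).
web: A = 28 × 220 = 6160.00, centroid at (85.00, 122.00).
top flange: A = 100 × 26 = 2600.00, centroid at (85.00, 245.00).
ΣA = 10800.00 cm²
ΣAx̄ = (2040.00)(85.00) + (6160.00)(85.00) + (2600.00)(85.00) = 918000.00 cm³
ΣAȳ = (2040.00)(6.00) + (6160.00)(122.00) + (2600.00)(245.00) = 1400760.00 cm³
x̄ = 918000.00 / 10800.00 = 85.00 cm
ȳ = 1400760.00 / 10800.00 = 129.70 cm

x̄ = 85.00 cm, ȳ = 129.70 cm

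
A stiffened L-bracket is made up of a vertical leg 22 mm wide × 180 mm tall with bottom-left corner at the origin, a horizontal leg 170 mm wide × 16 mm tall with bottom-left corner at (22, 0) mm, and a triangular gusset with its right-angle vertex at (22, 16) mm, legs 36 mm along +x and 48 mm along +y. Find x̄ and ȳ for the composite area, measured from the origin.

x̄ = 48.25 mm, ȳ = 53.79 mm

vertical leg: A = 22 × 180 = 3960.00, centroid at (11.00, 90.00).
horizontal leg: A = 170 × 16 = 2720.00, centroid at (107.00, 8.00).
gusset: A = ½·36·48 = 864.00, centroid at (34.00, 32.00).
ΣA = 7544.00 mm²
ΣAx̄ = (3960.00)(11.00) + (2720.00)(107.00) + (864.00)(34.00) = 363976.00 mm³
ΣAȳ = (3960.00)(90.00) + (2720.00)(8.00) + (864.00)(32.00) = 405808.00 mm³
x̄ = 363976.00 / 7544.00 = 48.25 mm
ȳ = 405808.00 / 7544.00 = 53.79 mm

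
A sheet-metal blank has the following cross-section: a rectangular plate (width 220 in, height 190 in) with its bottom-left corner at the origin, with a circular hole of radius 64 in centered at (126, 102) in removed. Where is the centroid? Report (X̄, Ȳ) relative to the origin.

plate: A = 220 × 190 = 41800.00, centroid at (110.00, 95.00).
hole: A = −π·64² = -12867.96, centroid at (126.00, 102.00).
ΣA = 28932.04 in²
ΣAX̄ = (41800.00)(110.00) + (-12867.96)(126.00) = 2976636.60 in³
ΣAȲ = (41800.00)(95.00) + (-12867.96)(102.00) = 2658467.72 in³
X̄ = 2976636.60 / 28932.04 = 102.88 in
Ȳ = 2658467.72 / 28932.04 = 91.89 in

X̄ = 102.88 in, Ȳ = 91.89 in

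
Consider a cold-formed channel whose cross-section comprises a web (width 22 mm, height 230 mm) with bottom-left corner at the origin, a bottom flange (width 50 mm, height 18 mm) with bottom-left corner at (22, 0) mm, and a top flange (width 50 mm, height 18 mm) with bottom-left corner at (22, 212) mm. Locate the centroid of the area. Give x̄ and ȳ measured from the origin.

Part | A | x̄ᵢ | ȳᵢ | A·x̄ᵢ | A·ȳᵢ
web | 5060.00 | 11.00 | 115.00 | 55660.00 | 581900.00
bottom flange | 900.00 | 47.00 | 9.00 | 42300.00 | 8100.00
top flange | 900.00 | 47.00 | 221.00 | 42300.00 | 198900.00
Σ | 6860.00 |  |  | 140260.00 | 788900.00
x̄ = 140260.00 / 6860.00 = 20.45 mm
ȳ = 788900.00 / 6860.00 = 115.00 mm

x̄ = 20.45 mm, ȳ = 115.00 mm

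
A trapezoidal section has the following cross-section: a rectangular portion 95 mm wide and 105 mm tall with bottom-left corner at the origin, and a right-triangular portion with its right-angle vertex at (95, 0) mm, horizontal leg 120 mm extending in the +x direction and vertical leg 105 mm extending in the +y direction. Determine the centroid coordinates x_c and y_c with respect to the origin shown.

x_c = 81.37 mm, y_c = 45.73 mm

rectangular portion: A = 95 × 105 = 9975.00, centroid at (47.50, 52.50).
triangular portion: A = ½·120·105 = 6300.00, centroid at (135.00, 35.00).
ΣA = 16275.00 mm², ΣAx_c = 1324312.50 mm³, ΣAy_c = 744187.50 mm³.
x_c = 1324312.50/16275.00 = 81.37 mm; y_c = 744187.50/16275.00 = 45.73 mm.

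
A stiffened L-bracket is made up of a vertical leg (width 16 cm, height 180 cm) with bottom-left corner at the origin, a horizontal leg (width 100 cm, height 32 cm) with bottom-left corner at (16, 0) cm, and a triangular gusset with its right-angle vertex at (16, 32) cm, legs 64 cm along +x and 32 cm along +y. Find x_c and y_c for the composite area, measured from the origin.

x_c = 38.35 cm, y_c = 49.84 cm

vertical leg: A = 16 × 180 = 2880.00, centroid at (8.00, 90.00).
horizontal leg: A = 100 × 32 = 3200.00, centroid at (66.00, 16.00).
gusset: A = ½·64·32 = 1024.00, centroid at (37.33, 42.67).
ΣA = 7104.00 cm²
ΣAx_c = (2880.00)(8.00) + (3200.00)(66.00) + (1024.00)(37.33) = 272469.33 cm³
ΣAy_c = (2880.00)(90.00) + (3200.00)(16.00) + (1024.00)(42.67) = 354090.67 cm³
x_c = 272469.33 / 7104.00 = 38.35 cm
y_c = 354090.67 / 7104.00 = 49.84 cm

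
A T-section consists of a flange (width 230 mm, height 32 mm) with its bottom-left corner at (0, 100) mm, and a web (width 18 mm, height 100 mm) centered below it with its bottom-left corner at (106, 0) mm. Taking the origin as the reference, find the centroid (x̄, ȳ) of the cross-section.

web: A = 18 × 100 = 1800.00, centroid at (115.00, 50.00).
flange: A = 230 × 32 = 7360.00, centroid at (115.00, 116.00).
ΣA = 9160.00 mm²
ΣAx̄ = (1800.00)(115.00) + (7360.00)(115.00) = 1053400.00 mm³
ΣAȳ = (1800.00)(50.00) + (7360.00)(116.00) = 943760.00 mm³
x̄ = 1053400.00 / 9160.00 = 115.00 mm
ȳ = 943760.00 / 9160.00 = 103.03 mm

x̄ = 115.00 mm, ȳ = 103.03 mm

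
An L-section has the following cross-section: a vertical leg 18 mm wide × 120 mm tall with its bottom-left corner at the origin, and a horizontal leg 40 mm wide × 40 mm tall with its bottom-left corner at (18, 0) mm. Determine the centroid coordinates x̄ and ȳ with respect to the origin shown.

vertical leg: A = 18 × 120 = 2160.00, centroid at (9.00, 60.00).
horizontal leg: A = 40 × 40 = 1600.00, centroid at (38.00, 20.00).
ΣA = 3760.00 mm²
ΣAx̄ = (2160.00)(9.00) + (1600.00)(38.00) = 80240.00 mm³
ΣAȳ = (2160.00)(60.00) + (1600.00)(20.00) = 161600.00 mm³
x̄ = 80240.00 / 3760.00 = 21.34 mm
ȳ = 161600.00 / 3760.00 = 42.98 mm

x̄ = 21.34 mm, ȳ = 42.98 mm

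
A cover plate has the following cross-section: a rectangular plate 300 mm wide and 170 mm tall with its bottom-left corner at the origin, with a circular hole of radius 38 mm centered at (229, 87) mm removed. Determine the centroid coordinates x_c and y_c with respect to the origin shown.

x_c = 142.29 mm, y_c = 84.80 mm

plate: A = 300 × 170 = 51000.00, centroid at (150.00, 85.00).
hole: A = −π·38² = -4536.46, centroid at (229.00, 87.00).
ΣA = 46463.54 mm², ΣAx_c = 6611150.71 mm³, ΣAy_c = 3940328.00 mm³.
x_c = 6611150.71/46463.54 = 142.29 mm; y_c = 3940328.00/46463.54 = 84.80 mm.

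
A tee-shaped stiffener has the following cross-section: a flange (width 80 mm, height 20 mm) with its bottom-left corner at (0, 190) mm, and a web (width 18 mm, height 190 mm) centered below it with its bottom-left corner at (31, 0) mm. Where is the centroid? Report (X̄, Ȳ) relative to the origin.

Part | A | x̄ᵢ | ȳᵢ | A·x̄ᵢ | A·ȳᵢ
web | 3420.00 | 40.00 | 95.00 | 136800.00 | 324900.00
flange | 1600.00 | 40.00 | 200.00 | 64000.00 | 320000.00
Σ | 5020.00 |  |  | 200800.00 | 644900.00
X̄ = 200800.00 / 5020.00 = 40.00 mm
Ȳ = 644900.00 / 5020.00 = 128.47 mm

X̄ = 40.00 mm, Ȳ = 128.47 mm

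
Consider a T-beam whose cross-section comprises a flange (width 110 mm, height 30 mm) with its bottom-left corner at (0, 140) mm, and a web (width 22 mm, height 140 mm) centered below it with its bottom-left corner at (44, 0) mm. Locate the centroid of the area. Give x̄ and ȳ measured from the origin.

web: A = 22 × 140 = 3080.00, centroid at (55.00, 70.00).
flange: A = 110 × 30 = 3300.00, centroid at (55.00, 155.00).
ΣA = 6380.00 mm²
ΣAx̄ = (3080.00)(55.00) + (3300.00)(55.00) = 350900.00 mm³
ΣAȳ = (3080.00)(70.00) + (3300.00)(155.00) = 727100.00 mm³
x̄ = 350900.00 / 6380.00 = 55.00 mm
ȳ = 727100.00 / 6380.00 = 113.97 mm

x̄ = 55.00 mm, ȳ = 113.97 mm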